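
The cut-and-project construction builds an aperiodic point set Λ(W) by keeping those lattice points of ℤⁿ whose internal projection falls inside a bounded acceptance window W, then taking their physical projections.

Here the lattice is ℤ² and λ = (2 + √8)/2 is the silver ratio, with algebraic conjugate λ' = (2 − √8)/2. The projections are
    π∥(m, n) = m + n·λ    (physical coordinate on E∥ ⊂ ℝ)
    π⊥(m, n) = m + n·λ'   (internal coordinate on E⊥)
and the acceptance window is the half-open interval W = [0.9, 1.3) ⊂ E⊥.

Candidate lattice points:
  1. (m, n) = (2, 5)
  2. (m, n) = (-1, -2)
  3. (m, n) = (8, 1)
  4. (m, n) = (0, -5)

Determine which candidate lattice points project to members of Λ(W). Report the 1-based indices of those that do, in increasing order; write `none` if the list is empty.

none

λ' = (2−√8)/2 ≈ -0.41421.
candidate 1: (m,n)=(2,5) → π∥ = 2+5·λ ≈ 14.07107, π⊥ = 2+5·λ' ≈ -0.07107 ∉ [0.9, 1.3) ⇒ out
candidate 2: (m,n)=(-1,-2) → π∥ = -1-2·λ ≈ -5.82843, π⊥ = -1-2·λ' ≈ -0.17157 ∉ [0.9, 1.3) ⇒ out
candidate 3: (m,n)=(8,1) → π∥ = 8+1·λ ≈ 10.41421, π⊥ = 8+1·λ' ≈ 7.58579 ∉ [0.9, 1.3) ⇒ out
candidate 4: (m,n)=(0,-5) → π∥ = 0-5·λ ≈ -12.07107, π⊥ = 0-5·λ' ≈ 2.07107 ∉ [0.9, 1.3) ⇒ out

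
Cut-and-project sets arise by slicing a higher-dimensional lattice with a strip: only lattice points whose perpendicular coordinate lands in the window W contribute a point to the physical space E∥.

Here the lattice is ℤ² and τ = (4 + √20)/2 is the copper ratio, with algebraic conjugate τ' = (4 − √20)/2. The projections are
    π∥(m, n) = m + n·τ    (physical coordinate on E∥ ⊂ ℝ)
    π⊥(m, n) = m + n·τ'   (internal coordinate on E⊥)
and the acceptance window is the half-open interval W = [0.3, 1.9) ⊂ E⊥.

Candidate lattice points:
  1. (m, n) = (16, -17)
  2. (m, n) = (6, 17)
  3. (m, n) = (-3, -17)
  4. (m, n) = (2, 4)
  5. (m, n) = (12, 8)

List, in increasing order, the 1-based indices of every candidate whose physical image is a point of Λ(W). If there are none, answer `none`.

3, 4

Compute τ' = (4−√20)/2 = -0.23607, so π⊥(m,n) = m -0.23607·n.
candidate 1: (m,n)=(16,-17) → π∥ = 16-17·τ ≈ -56.01316, π⊥ = 16-17·τ' ≈ 20.01316 ∉ [0.3, 1.9) ⇒ out
candidate 2: (m,n)=(6,17) → π∥ = 6+17·τ ≈ 78.01316, π⊥ = 6+17·τ' ≈ 1.98684 ∉ [0.3, 1.9) ⇒ out
candidate 3: (m,n)=(-3,-17) → π∥ = -3-17·τ ≈ -75.01316, π⊥ = -3-17·τ' ≈ 1.01316 ∈ [0.3, 1.9) ⇒ IN Λ
candidate 4: (m,n)=(2,4) → π∥ = 2+4·τ ≈ 18.94427, π⊥ = 2+4·τ' ≈ 1.05573 ∈ [0.3, 1.9) ⇒ IN Λ
candidate 5: (m,n)=(12,8) → π∥ = 12+8·τ ≈ 45.88854, π⊥ = 12+8·τ' ≈ 10.11146 ∉ [0.3, 1.9) ⇒ out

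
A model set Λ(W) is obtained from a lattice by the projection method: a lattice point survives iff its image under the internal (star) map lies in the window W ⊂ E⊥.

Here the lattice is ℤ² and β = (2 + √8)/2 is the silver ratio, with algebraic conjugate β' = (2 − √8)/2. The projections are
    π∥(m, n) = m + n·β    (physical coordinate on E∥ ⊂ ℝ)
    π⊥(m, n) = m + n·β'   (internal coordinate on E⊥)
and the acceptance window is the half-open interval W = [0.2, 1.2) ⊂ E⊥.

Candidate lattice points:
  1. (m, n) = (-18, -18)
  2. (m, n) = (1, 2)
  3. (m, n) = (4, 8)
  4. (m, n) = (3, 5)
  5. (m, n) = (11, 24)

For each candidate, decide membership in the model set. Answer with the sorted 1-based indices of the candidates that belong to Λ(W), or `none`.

3, 4, 5

Numerically β ≈ 2.414214 and β' = −1/β ≈ -0.414214.
[1] lift (-18,-18): star map gives -10.544156; window check 0.2 ≤ -10.544156 < 1.2 is false → out
[2] lift (1,2): star map gives 0.171573; window check 0.2 ≤ 0.171573 < 1.2 is false → out
[3] lift (4,8): star map gives 0.686292; window check 0.2 ≤ 0.686292 < 1.2 is true → IN Λ
[4] lift (3,5): star map gives 0.928932; window check 0.2 ≤ 0.928932 < 1.2 is true → IN Λ
[5] lift (11,24): star map gives 1.058875; window check 0.2 ≤ 1.058875 < 1.2 is true → IN Λ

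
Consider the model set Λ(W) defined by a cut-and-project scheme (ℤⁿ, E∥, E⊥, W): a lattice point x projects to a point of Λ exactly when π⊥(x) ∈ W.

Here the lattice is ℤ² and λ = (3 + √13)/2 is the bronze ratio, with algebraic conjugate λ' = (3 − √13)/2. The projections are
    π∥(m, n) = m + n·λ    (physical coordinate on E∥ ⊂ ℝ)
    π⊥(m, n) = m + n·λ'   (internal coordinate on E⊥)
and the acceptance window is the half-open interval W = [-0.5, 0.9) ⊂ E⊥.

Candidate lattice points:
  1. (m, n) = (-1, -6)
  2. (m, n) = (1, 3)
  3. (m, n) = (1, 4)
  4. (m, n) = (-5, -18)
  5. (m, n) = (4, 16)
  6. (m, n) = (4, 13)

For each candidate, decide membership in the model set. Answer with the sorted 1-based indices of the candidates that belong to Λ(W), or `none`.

1, 2, 3, 4, 6

λ' = (3−√13)/2 ≈ -0.30278.
candidate 1: (m,n)=(-1,-6) → π∥ = -1-6·λ ≈ -20.81665, π⊥ = -1-6·λ' ≈ 0.81665 ∈ [-0.5, 0.9) ⇒ IN Λ
candidate 2: (m,n)=(1,3) → π∥ = 1+3·λ ≈ 10.90833, π⊥ = 1+3·λ' ≈ 0.09167 ∈ [-0.5, 0.9) ⇒ IN Λ
candidate 3: (m,n)=(1,4) → π∥ = 1+4·λ ≈ 14.21110, π⊥ = 1+4·λ' ≈ -0.21110 ∈ [-0.5, 0.9) ⇒ IN Λ
candidate 4: (m,n)=(-5,-18) → π∥ = -5-18·λ ≈ -64.44996, π⊥ = -5-18·λ' ≈ 0.44996 ∈ [-0.5, 0.9) ⇒ IN Λ
candidate 5: (m,n)=(4,16) → π∥ = 4+16·λ ≈ 56.84441, π⊥ = 4+16·λ' ≈ -0.84441 ∉ [-0.5, 0.9) ⇒ out
candidate 6: (m,n)=(4,13) → π∥ = 4+13·λ ≈ 46.93608, π⊥ = 4+13·λ' ≈ 0.06392 ∈ [-0.5, 0.9) ⇒ IN Λ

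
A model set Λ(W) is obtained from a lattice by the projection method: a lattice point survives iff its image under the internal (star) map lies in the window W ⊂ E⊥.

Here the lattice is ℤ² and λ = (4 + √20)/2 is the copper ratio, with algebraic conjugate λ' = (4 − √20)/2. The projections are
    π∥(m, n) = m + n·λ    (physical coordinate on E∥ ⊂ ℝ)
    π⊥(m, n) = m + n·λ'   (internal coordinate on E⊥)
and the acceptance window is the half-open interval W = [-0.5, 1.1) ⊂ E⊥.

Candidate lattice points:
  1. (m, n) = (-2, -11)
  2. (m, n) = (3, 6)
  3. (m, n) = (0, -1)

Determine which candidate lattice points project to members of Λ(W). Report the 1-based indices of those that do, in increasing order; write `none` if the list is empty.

1, 3

Numerically λ ≈ 4.23607 and λ' = −1/λ ≈ -0.23607.
#1 (-2,-11): internal coord -2 + (-11)·λ' = +0.59675; +0.59675 ∈ [-0.5, 1.1) → IN Λ
#2 (3,6): internal coord 3 + (6)·λ' = +1.58359; +1.58359 ∉ [-0.5, 1.1) → out
#3 (0,-1): internal coord 0 + (-1)·λ' = +0.23607; +0.23607 ∈ [-0.5, 1.1) → IN Λ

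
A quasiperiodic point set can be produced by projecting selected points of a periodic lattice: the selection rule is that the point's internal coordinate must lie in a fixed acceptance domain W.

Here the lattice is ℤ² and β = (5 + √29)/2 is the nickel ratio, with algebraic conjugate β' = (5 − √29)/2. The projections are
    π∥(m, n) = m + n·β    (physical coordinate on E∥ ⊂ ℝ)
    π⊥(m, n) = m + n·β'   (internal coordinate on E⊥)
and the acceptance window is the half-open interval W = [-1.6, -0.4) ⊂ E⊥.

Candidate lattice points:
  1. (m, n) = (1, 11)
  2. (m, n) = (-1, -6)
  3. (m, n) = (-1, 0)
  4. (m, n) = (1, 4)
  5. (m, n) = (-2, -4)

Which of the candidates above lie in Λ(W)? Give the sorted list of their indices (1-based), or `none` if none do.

1, 3, 5

Compute β' = (5−√29)/2 = -0.1926, so π⊥(m,n) = m -0.1926·n.
candidate 1: (m,n)=(1,11) → π∥ = 1+11·β ≈ 58.1184, π⊥ = 1+11·β' ≈ -1.1184 ∈ [-1.6, -0.4) ⇒ IN Λ
candidate 2: (m,n)=(-1,-6) → π∥ = -1-6·β ≈ -32.1555, π⊥ = -1-6·β' ≈ 0.1555 ∉ [-1.6, -0.4) ⇒ out
candidate 3: (m,n)=(-1,0) → π∥ = -1+0·β ≈ -1.0000, π⊥ = -1+0·β' ≈ -1.0000 ∈ [-1.6, -0.4) ⇒ IN Λ
candidate 4: (m,n)=(1,4) → π∥ = 1+4·β ≈ 21.7703, π⊥ = 1+4·β' ≈ 0.2297 ∉ [-1.6, -0.4) ⇒ out
candidate 5: (m,n)=(-2,-4) → π∥ = -2-4·β ≈ -22.7703, π⊥ = -2-4·β' ≈ -1.2297 ∈ [-1.6, -0.4) ⇒ IN Λ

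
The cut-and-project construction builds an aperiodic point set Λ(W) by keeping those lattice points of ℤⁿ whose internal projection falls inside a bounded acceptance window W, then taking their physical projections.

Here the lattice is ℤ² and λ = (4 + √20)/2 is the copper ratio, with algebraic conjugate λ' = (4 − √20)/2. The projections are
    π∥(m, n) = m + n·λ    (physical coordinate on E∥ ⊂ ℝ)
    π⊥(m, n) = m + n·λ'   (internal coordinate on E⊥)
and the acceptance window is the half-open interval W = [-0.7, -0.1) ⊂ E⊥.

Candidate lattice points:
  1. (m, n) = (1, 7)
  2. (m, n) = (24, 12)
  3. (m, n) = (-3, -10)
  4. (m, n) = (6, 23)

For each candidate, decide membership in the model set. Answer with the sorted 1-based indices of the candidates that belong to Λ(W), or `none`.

1, 3

Numerically λ ≈ 4.236068 and λ' = −1/λ ≈ -0.236068.
candidate 1: (m,n)=(1,7) → π∥ = 1+7·λ ≈ 30.652476, π⊥ = 1+7·λ' ≈ -0.652476 ∈ [-0.7, -0.1) ⇒ IN Λ
candidate 2: (m,n)=(24,12) → π∥ = 24+12·λ ≈ 74.832816, π⊥ = 24+12·λ' ≈ 21.167184 ∉ [-0.7, -0.1) ⇒ out
candidate 3: (m,n)=(-3,-10) → π∥ = -3-10·λ ≈ -45.360680, π⊥ = -3-10·λ' ≈ -0.639320 ∈ [-0.7, -0.1) ⇒ IN Λ
candidate 4: (m,n)=(6,23) → π∥ = 6+23·λ ≈ 103.429563, π⊥ = 6+23·λ' ≈ 0.570437 ∉ [-0.7, -0.1) ⇒ out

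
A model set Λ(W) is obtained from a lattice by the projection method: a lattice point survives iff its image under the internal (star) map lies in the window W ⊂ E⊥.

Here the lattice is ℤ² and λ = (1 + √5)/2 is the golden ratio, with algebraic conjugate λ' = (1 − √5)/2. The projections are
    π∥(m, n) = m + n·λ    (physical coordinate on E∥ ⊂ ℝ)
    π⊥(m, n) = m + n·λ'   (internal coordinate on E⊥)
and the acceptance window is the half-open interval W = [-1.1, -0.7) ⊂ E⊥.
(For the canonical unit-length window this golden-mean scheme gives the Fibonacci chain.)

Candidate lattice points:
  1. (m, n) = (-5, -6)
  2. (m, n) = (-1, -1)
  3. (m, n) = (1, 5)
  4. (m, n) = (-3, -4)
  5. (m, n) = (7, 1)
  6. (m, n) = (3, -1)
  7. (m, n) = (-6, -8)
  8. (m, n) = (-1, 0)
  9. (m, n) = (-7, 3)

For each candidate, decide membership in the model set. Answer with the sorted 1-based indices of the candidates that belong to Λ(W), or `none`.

7, 8

Compute λ' = (1−√5)/2 = -0.6180, so π⊥(m,n) = m -0.6180·n.
#1 (-5,-6): internal coord -5 + (-6)·λ' = -1.2918; -1.2918 ∉ [-1.1, -0.7) → out
#2 (-1,-1): internal coord -1 + (-1)·λ' = -0.3820; -0.3820 ∉ [-1.1, -0.7) → out
#3 (1,5): internal coord 1 + (5)·λ' = -2.0902; -2.0902 ∉ [-1.1, -0.7) → out
#4 (-3,-4): internal coord -3 + (-4)·λ' = -0.5279; -0.5279 ∉ [-1.1, -0.7) → out
#5 (7,1): internal coord 7 + (1)·λ' = +6.3820; +6.3820 ∉ [-1.1, -0.7) → out
#6 (3,-1): internal coord 3 + (-1)·λ' = +3.6180; +3.6180 ∉ [-1.1, -0.7) → out
#7 (-6,-8): internal coord -6 + (-8)·λ' = -1.0557; -1.0557 ∈ [-1.1, -0.7) → IN Λ
#8 (-1,0): internal coord -1 + (0)·λ' = -1.0000; -1.0000 ∈ [-1.1, -0.7) → IN Λ
#9 (-7,3): internal coord -7 + (3)·λ' = -8.8541; -8.8541 ∉ [-1.1, -0.7) → out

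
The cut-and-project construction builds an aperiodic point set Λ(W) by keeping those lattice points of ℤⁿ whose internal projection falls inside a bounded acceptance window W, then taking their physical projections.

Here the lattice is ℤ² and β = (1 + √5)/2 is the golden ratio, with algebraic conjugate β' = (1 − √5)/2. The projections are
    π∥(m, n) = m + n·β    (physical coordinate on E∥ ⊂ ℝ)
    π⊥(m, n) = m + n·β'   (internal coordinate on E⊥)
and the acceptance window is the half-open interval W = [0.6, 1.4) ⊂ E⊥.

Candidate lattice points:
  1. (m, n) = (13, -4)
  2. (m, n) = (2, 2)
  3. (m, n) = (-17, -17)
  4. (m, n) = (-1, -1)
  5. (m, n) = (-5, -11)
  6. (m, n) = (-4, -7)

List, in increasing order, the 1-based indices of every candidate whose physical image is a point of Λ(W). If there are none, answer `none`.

2

Compute β' = (1−√5)/2 = -0.618034, so π⊥(m,n) = m -0.618034·n.
candidate 1: (m,n)=(13,-4) → π∥ = 13-4·β ≈ 6.527864, π⊥ = 13-4·β' ≈ 15.472136 ∉ [0.6, 1.4) ⇒ out
candidate 2: (m,n)=(2,2) → π∥ = 2+2·β ≈ 5.236068, π⊥ = 2+2·β' ≈ 0.763932 ∈ [0.6, 1.4) ⇒ IN Λ
candidate 3: (m,n)=(-17,-17) → π∥ = -17-17·β ≈ -44.506578, π⊥ = -17-17·β' ≈ -6.493422 ∉ [0.6, 1.4) ⇒ out
candidate 4: (m,n)=(-1,-1) → π∥ = -1-1·β ≈ -2.618034, π⊥ = -1-1·β' ≈ -0.381966 ∉ [0.6, 1.4) ⇒ out
candidate 5: (m,n)=(-5,-11) → π∥ = -5-11·β ≈ -22.798374, π⊥ = -5-11·β' ≈ 1.798374 ∉ [0.6, 1.4) ⇒ out
candidate 6: (m,n)=(-4,-7) → π∥ = -4-7·β ≈ -15.326238, π⊥ = -4-7·β' ≈ 0.326238 ∉ [0.6, 1.4) ⇒ out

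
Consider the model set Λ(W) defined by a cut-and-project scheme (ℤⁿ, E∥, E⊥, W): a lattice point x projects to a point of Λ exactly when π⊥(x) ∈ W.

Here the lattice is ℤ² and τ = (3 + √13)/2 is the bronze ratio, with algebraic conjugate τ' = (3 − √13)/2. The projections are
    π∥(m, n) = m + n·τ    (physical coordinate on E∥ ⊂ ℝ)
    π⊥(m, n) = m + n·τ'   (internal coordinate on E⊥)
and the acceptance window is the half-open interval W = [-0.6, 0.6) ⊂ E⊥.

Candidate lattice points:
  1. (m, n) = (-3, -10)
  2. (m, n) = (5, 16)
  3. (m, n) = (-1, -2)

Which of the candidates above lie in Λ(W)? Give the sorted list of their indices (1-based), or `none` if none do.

1, 2, 3

Compute τ' = (3−√13)/2 = -0.3028, so π⊥(m,n) = m -0.3028·n.
[1] lift (-3,-10): star map gives 0.0278; window check -0.6 ≤ 0.0278 < 0.6 is true → IN Λ
[2] lift (5,16): star map gives 0.1556; window check -0.6 ≤ 0.1556 < 0.6 is true → IN Λ
[3] lift (-1,-2): star map gives -0.3944; window check -0.6 ≤ -0.3944 < 0.6 is true → IN Λ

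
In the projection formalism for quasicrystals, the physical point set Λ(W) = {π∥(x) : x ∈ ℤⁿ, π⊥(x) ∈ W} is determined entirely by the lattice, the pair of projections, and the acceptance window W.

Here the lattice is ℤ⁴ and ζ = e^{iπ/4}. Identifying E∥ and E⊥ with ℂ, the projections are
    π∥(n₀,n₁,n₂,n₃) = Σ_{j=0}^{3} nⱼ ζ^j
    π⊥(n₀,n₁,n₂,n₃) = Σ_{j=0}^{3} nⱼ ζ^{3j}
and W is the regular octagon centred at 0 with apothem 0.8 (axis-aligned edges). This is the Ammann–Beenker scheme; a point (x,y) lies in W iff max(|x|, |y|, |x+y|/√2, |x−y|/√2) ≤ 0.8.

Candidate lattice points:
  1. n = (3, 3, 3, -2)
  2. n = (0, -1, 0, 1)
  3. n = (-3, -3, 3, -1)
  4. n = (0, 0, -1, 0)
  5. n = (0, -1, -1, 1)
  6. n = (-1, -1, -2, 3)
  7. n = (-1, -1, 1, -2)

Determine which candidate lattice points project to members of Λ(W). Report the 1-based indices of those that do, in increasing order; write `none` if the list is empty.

none

With ζ = e^{iπ/4} the internal vectors are ζ^0,ζ^3,ζ^6,ζ^9.
#1 (3, 3, 3, -2): internal (-0.5355, -2.2929); octagon support 2.2929 vs apothem 0.8 → ∉ W
#2 (0, -1, 0, 1): internal (1.4142, 0.0000); octagon support 1.4142 vs apothem 0.8 → ∉ W
#3 (-3, -3, 3, -1): internal (-1.5858, -5.8284); octagon support 5.8284 vs apothem 0.8 → ∉ W
#4 (0, 0, -1, 0): internal (0.0000, 1.0000); octagon support 1.0000 vs apothem 0.8 → ∉ W
#5 (0, -1, -1, 1): internal (1.4142, 1.0000); octagon support 1.7071 vs apothem 0.8 → ∉ W
#6 (-1, -1, -2, 3): internal (1.8284, 3.4142); octagon support 3.7071 vs apothem 0.8 → ∉ W
#7 (-1, -1, 1, -2): internal (-1.7071, -3.1213); octagon support 3.4142 vs apothem 0.8 → ∉ W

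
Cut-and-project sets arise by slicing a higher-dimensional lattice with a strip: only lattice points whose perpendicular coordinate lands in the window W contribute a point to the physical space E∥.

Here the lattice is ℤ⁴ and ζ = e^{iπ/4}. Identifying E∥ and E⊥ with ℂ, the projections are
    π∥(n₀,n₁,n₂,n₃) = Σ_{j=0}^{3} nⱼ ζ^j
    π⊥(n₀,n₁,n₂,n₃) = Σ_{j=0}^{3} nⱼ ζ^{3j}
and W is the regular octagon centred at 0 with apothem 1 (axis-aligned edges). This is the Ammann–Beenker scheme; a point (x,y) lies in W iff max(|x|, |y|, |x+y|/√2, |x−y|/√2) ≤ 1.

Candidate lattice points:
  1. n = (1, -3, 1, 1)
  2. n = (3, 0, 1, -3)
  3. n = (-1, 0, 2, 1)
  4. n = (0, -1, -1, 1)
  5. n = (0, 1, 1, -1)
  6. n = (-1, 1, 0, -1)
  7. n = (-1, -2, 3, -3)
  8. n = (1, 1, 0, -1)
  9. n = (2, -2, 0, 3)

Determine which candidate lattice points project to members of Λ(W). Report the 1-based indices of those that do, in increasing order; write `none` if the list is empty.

π⊥(n) = n₀ + n₁ζ³ + n₂ζ⁶ + n₃ζ⁹ where ζ = e^{iπ/4}.
candidate 1: n = (1, -3, 1, 1) → π⊥ ≈ (+3.82843, -2.41421); max(|x|,|y|,|x±y|/√2) = 4.41421 > 1 ⇒ ∉ W
candidate 2: n = (3, 0, 1, -3) → π⊥ ≈ (+0.87868, -3.12132); max(|x|,|y|,|x±y|/√2) = 3.12132 > 1 ⇒ ∉ W
candidate 3: n = (-1, 0, 2, 1) → π⊥ ≈ (-0.29289, -1.29289); max(|x|,|y|,|x±y|/√2) = 1.29289 > 1 ⇒ ∉ W
candidate 4: n = (0, -1, -1, 1) → π⊥ ≈ (+1.41421, +1.00000); max(|x|,|y|,|x±y|/√2) = 1.70711 > 1 ⇒ ∉ W
candidate 5: n = (0, 1, 1, -1) → π⊥ ≈ (-1.41421, -1.00000); max(|x|,|y|,|x±y|/√2) = 1.70711 > 1 ⇒ ∉ W
candidate 6: n = (-1, 1, 0, -1) → π⊥ ≈ (-2.41421, +0.00000); max(|x|,|y|,|x±y|/√2) = 2.41421 > 1 ⇒ ∉ W
candidate 7: n = (-1, -2, 3, -3) → π⊥ ≈ (-1.70711, -6.53553); max(|x|,|y|,|x±y|/√2) = 6.53553 > 1 ⇒ ∉ W
candidate 8: n = (1, 1, 0, -1) → π⊥ ≈ (-0.41421, +0.00000); max(|x|,|y|,|x±y|/√2) = 0.41421 ≤ 1 ⇒ ∈ W
candidate 9: n = (2, -2, 0, 3) → π⊥ ≈ (+5.53553, +0.70711); max(|x|,|y|,|x±y|/√2) = 5.53553 > 1 ⇒ ∉ W

8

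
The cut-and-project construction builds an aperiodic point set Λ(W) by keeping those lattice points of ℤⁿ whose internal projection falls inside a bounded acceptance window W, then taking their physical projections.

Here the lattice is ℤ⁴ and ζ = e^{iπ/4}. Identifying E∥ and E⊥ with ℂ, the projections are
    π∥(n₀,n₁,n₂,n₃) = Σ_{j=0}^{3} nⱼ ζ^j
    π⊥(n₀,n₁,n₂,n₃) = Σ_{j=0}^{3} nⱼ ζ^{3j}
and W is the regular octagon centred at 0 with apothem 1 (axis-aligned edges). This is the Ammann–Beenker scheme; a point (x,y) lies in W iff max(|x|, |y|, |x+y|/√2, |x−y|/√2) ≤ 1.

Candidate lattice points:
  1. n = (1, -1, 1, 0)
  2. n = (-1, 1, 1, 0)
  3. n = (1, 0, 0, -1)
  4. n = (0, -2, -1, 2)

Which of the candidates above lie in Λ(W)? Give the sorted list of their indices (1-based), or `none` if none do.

With ζ = e^{iπ/4} the internal vectors are ζ^0,ζ^3,ζ^6,ζ^9.
candidate 1: n = (1, -1, 1, 0) → π⊥ ≈ (+1.7071, -1.7071); max(|x|,|y|,|x±y|/√2) = 2.4142 > 1 ⇒ ∉ W
candidate 2: n = (-1, 1, 1, 0) → π⊥ ≈ (-1.7071, -0.2929); max(|x|,|y|,|x±y|/√2) = 1.7071 > 1 ⇒ ∉ W
candidate 3: n = (1, 0, 0, -1) → π⊥ ≈ (+0.2929, -0.7071); max(|x|,|y|,|x±y|/√2) = 0.7071 ≤ 1 ⇒ ∈ W
candidate 4: n = (0, -2, -1, 2) → π⊥ ≈ (+2.8284, +1.0000); max(|x|,|y|,|x±y|/√2) = 2.8284 > 1 ⇒ ∉ W

3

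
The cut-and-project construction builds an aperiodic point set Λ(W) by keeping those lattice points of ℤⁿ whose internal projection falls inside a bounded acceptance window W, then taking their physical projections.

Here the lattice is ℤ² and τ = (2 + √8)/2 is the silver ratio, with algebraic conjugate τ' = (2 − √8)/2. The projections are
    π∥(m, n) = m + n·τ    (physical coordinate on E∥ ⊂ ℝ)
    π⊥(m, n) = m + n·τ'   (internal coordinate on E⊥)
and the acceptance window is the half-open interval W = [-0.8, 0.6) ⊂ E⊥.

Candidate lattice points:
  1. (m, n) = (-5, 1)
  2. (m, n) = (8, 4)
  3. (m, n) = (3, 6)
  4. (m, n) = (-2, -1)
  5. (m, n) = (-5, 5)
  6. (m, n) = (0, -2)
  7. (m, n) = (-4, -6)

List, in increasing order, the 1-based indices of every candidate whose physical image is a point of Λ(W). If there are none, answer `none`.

Compute τ' = (2−√8)/2 = -0.4142, so π⊥(m,n) = m -0.4142·n.
candidate 1: (m,n)=(-5,1) → π∥ = -5+1·τ ≈ -2.5858, π⊥ = -5+1·τ' ≈ -5.4142 ∉ [-0.8, 0.6) ⇒ out
candidate 2: (m,n)=(8,4) → π∥ = 8+4·τ ≈ 17.6569, π⊥ = 8+4·τ' ≈ 6.3431 ∉ [-0.8, 0.6) ⇒ out
candidate 3: (m,n)=(3,6) → π∥ = 3+6·τ ≈ 17.4853, π⊥ = 3+6·τ' ≈ 0.5147 ∈ [-0.8, 0.6) ⇒ IN Λ
candidate 4: (m,n)=(-2,-1) → π∥ = -2-1·τ ≈ -4.4142, π⊥ = -2-1·τ' ≈ -1.5858 ∉ [-0.8, 0.6) ⇒ out
candidate 5: (m,n)=(-5,5) → π∥ = -5+5·τ ≈ 7.0711, π⊥ = -5+5·τ' ≈ -7.0711 ∉ [-0.8, 0.6) ⇒ out
candidate 6: (m,n)=(0,-2) → π∥ = 0-2·τ ≈ -4.8284, π⊥ = 0-2·τ' ≈ 0.8284 ∉ [-0.8, 0.6) ⇒ out
candidate 7: (m,n)=(-4,-6) → π∥ = -4-6·τ ≈ -18.4853, π⊥ = -4-6·τ' ≈ -1.5147 ∉ [-0.8, 0.6) ⇒ out

3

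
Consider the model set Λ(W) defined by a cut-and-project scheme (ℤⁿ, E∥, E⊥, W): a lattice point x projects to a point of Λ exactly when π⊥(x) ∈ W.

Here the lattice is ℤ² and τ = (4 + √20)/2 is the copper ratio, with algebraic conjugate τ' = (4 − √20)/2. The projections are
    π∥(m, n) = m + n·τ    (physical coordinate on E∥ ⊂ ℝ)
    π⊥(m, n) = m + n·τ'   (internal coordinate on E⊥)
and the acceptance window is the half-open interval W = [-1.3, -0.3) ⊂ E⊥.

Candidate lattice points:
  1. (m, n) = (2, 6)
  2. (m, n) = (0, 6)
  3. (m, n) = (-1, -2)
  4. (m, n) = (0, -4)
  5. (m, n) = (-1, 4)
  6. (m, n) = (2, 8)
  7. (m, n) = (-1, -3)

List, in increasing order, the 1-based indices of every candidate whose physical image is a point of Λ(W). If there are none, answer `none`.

Compute τ' = (4−√20)/2 = -0.236068, so π⊥(m,n) = m -0.236068·n.
candidate 1: (m,n)=(2,6) → π∥ = 2+6·τ ≈ 27.416408, π⊥ = 2+6·τ' ≈ 0.583592 ∉ [-1.3, -0.3) ⇒ out
candidate 2: (m,n)=(0,6) → π∥ = 0+6·τ ≈ 25.416408, π⊥ = 0+6·τ' ≈ -1.416408 ∉ [-1.3, -0.3) ⇒ out
candidate 3: (m,n)=(-1,-2) → π∥ = -1-2·τ ≈ -9.472136, π⊥ = -1-2·τ' ≈ -0.527864 ∈ [-1.3, -0.3) ⇒ IN Λ
candidate 4: (m,n)=(0,-4) → π∥ = 0-4·τ ≈ -16.944272, π⊥ = 0-4·τ' ≈ 0.944272 ∉ [-1.3, -0.3) ⇒ out
candidate 5: (m,n)=(-1,4) → π∥ = -1+4·τ ≈ 15.944272, π⊥ = -1+4·τ' ≈ -1.944272 ∉ [-1.3, -0.3) ⇒ out
candidate 6: (m,n)=(2,8) → π∥ = 2+8·τ ≈ 35.888544, π⊥ = 2+8·τ' ≈ 0.111456 ∉ [-1.3, -0.3) ⇒ out
candidate 7: (m,n)=(-1,-3) → π∥ = -1-3·τ ≈ -13.708204, π⊥ = -1-3·τ' ≈ -0.291796 ∉ [-1.3, -0.3) ⇒ out

3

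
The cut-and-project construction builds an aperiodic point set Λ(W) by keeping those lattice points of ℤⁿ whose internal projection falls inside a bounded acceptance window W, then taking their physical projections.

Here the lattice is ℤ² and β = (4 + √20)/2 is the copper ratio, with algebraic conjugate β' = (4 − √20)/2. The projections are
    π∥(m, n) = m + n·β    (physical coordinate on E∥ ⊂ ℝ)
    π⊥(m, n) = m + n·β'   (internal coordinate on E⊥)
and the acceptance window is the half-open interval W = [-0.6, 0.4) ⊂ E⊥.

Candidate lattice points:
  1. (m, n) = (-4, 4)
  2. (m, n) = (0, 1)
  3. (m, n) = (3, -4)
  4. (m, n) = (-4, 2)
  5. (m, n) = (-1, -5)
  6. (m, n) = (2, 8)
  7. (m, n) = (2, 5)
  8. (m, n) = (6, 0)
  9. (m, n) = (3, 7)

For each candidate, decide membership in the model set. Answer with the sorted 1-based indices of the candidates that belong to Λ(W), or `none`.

2, 5, 6

Compute β' = (4−√20)/2 = -0.23607, so π⊥(m,n) = m -0.23607·n.
#1 (-4,4): internal coord -4 + (4)·β' = -4.94427; -4.94427 ∉ [-0.6, 0.4) → out
#2 (0,1): internal coord 0 + (1)·β' = -0.23607; -0.23607 ∈ [-0.6, 0.4) → IN Λ
#3 (3,-4): internal coord 3 + (-4)·β' = +3.94427; +3.94427 ∉ [-0.6, 0.4) → out
#4 (-4,2): internal coord -4 + (2)·β' = -4.47214; -4.47214 ∉ [-0.6, 0.4) → out
#5 (-1,-5): internal coord -1 + (-5)·β' = +0.18034; +0.18034 ∈ [-0.6, 0.4) → IN Λ
#6 (2,8): internal coord 2 + (8)·β' = +0.11146; +0.11146 ∈ [-0.6, 0.4) → IN Λ
#7 (2,5): internal coord 2 + (5)·β' = +0.81966; +0.81966 ∉ [-0.6, 0.4) → out
#8 (6,0): internal coord 6 + (0)·β' = +6.00000; +6.00000 ∉ [-0.6, 0.4) → out
#9 (3,7): internal coord 3 + (7)·β' = +1.34752; +1.34752 ∉ [-0.6, 0.4) → out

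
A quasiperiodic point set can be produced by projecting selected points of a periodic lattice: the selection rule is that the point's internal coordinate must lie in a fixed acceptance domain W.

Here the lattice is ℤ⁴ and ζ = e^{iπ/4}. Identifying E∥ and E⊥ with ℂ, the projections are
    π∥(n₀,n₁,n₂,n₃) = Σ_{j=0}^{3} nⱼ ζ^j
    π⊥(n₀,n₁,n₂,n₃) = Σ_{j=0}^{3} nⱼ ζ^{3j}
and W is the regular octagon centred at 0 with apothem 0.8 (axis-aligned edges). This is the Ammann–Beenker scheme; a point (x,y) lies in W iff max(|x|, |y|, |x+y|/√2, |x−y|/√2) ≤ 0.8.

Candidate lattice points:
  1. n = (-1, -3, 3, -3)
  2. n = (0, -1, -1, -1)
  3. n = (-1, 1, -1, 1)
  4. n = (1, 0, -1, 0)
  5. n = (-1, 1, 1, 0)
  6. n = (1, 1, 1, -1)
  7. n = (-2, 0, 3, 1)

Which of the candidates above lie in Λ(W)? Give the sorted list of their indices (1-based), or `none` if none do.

2

Internal map: ζ^{3j} for j=0..3 gives (1,0), (−√2/2,√2/2), (0,−1), (√2/2,√2/2).
#1 (-1, -3, 3, -3): internal (-1.000000, -7.242641); octagon support 7.242641 vs apothem 0.8 → ∉ W
#2 (0, -1, -1, -1): internal (0.000000, -0.414214); octagon support 0.414214 vs apothem 0.8 → ∈ W
#3 (-1, 1, -1, 1): internal (-1.000000, 2.414214); octagon support 2.414214 vs apothem 0.8 → ∉ W
#4 (1, 0, -1, 0): internal (1.000000, 1.000000); octagon support 1.414214 vs apothem 0.8 → ∉ W
#5 (-1, 1, 1, 0): internal (-1.707107, -0.292893); octagon support 1.707107 vs apothem 0.8 → ∉ W
#6 (1, 1, 1, -1): internal (-0.414214, -1.000000); octagon support 1.000000 vs apothem 0.8 → ∉ W
#7 (-2, 0, 3, 1): internal (-1.292893, -2.292893); octagon support 2.535534 vs apothem 0.8 → ∉ W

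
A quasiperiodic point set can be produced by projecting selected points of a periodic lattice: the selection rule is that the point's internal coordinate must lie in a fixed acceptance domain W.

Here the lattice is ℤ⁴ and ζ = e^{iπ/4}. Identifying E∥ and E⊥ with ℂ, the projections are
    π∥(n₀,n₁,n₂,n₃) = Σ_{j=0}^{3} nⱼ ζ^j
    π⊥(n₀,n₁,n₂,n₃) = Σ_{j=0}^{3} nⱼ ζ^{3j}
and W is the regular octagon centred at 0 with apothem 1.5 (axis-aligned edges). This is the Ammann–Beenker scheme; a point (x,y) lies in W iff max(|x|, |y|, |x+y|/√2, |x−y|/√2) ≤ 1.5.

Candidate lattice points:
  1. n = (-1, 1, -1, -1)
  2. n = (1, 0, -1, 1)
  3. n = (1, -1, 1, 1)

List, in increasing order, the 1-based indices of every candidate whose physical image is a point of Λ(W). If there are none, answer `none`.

Internal map: ζ^{3j} for j=0..3 gives (1,0), (−√2/2,√2/2), (0,−1), (√2/2,√2/2).
candidate 1: n = (-1, 1, -1, -1) → π⊥ ≈ (-2.4142, +1.0000); max(|x|,|y|,|x±y|/√2) = 2.4142 > 1.5 ⇒ ∉ W
candidate 2: n = (1, 0, -1, 1) → π⊥ ≈ (+1.7071, +1.7071); max(|x|,|y|,|x±y|/√2) = 2.4142 > 1.5 ⇒ ∉ W
candidate 3: n = (1, -1, 1, 1) → π⊥ ≈ (+2.4142, -1.0000); max(|x|,|y|,|x±y|/√2) = 2.4142 > 1.5 ⇒ ∉ W

none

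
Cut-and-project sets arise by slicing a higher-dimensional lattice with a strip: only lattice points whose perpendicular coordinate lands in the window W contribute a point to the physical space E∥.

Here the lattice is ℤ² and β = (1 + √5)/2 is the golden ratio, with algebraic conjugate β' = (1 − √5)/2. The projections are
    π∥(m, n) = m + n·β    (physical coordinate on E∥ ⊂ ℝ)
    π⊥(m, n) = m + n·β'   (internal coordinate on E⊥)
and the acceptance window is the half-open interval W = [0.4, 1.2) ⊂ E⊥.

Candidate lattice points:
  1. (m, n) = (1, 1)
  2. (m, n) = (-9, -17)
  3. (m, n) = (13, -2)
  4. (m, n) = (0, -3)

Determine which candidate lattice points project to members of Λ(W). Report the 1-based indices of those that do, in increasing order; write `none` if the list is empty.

β' = (1−√5)/2 ≈ -0.61803.
candidate 1: (m,n)=(1,1) → π∥ = 1+1·β ≈ 2.61803, π⊥ = 1+1·β' ≈ 0.38197 ∉ [0.4, 1.2) ⇒ out
candidate 2: (m,n)=(-9,-17) → π∥ = -9-17·β ≈ -36.50658, π⊥ = -9-17·β' ≈ 1.50658 ∉ [0.4, 1.2) ⇒ out
candidate 3: (m,n)=(13,-2) → π∥ = 13-2·β ≈ 9.76393, π⊥ = 13-2·β' ≈ 14.23607 ∉ [0.4, 1.2) ⇒ out
candidate 4: (m,n)=(0,-3) → π∥ = 0-3·β ≈ -4.85410, π⊥ = 0-3·β' ≈ 1.85410 ∉ [0.4, 1.2) ⇒ out

none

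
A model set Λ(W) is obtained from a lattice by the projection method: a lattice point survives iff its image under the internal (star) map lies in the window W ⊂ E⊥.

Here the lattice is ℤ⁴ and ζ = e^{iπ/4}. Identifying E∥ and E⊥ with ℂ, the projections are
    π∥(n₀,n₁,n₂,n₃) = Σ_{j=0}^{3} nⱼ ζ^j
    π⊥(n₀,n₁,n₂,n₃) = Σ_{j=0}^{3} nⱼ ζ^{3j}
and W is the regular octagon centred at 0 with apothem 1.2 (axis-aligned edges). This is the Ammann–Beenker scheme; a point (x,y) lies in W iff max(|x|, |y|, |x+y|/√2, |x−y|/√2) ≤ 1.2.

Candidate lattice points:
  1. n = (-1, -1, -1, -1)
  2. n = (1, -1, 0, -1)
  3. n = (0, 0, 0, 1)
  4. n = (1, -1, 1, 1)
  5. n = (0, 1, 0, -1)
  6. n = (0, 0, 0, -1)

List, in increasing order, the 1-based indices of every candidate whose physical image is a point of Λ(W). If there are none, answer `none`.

With ζ = e^{iπ/4} the internal vectors are ζ^0,ζ^3,ζ^6,ζ^9.
#1 (-1, -1, -1, -1): internal (-1.0000, -0.4142); octagon support 1.0000 vs apothem 1.2 → ∈ W
#2 (1, -1, 0, -1): internal (1.0000, -1.4142); octagon support 1.7071 vs apothem 1.2 → ∉ W
#3 (0, 0, 0, 1): internal (0.7071, 0.7071); octagon support 1.0000 vs apothem 1.2 → ∈ W
#4 (1, -1, 1, 1): internal (2.4142, -1.0000); octagon support 2.4142 vs apothem 1.2 → ∉ W
#5 (0, 1, 0, -1): internal (-1.4142, 0.0000); octagon support 1.4142 vs apothem 1.2 → ∉ W
#6 (0, 0, 0, -1): internal (-0.7071, -0.7071); octagon support 1.0000 vs apothem 1.2 → ∈ W

1, 3, 6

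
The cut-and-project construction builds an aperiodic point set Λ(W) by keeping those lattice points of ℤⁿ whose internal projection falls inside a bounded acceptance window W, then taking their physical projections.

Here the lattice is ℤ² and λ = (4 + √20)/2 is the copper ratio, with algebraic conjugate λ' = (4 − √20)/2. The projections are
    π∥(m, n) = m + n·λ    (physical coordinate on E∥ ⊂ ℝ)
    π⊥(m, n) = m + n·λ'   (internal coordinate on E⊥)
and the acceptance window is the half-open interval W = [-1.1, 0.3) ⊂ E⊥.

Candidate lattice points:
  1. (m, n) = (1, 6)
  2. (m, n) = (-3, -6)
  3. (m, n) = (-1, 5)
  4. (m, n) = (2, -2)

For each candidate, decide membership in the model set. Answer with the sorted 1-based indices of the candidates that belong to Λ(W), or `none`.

1

λ' = (4−√20)/2 ≈ -0.2361.
[1] lift (1,6): star map gives -0.4164; window check -1.1 ≤ -0.4164 < 0.3 is true → IN Λ
[2] lift (-3,-6): star map gives -1.5836; window check -1.1 ≤ -1.5836 < 0.3 is false → out
[3] lift (-1,5): star map gives -2.1803; window check -1.1 ≤ -2.1803 < 0.3 is false → out
[4] lift (2,-2): star map gives 2.4721; window check -1.1 ≤ 2.4721 < 0.3 is false → out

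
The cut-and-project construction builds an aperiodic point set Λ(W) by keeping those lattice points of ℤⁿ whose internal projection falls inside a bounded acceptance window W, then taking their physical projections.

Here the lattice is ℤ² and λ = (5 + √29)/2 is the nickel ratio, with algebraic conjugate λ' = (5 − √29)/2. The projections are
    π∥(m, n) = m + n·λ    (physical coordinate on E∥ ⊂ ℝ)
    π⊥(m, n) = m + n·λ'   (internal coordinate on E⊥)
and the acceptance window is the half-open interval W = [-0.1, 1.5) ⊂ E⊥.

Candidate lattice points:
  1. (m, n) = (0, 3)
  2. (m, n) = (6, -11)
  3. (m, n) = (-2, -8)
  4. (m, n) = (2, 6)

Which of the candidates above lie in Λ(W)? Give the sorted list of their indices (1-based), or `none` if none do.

Numerically λ ≈ 5.19258 and λ' = −1/λ ≈ -0.19258.
#1 (0,3): internal coord 0 + (3)·λ' = -0.57775; -0.57775 ∉ [-0.1, 1.5) → out
#2 (6,-11): internal coord 6 + (-11)·λ' = +8.11841; +8.11841 ∉ [-0.1, 1.5) → out
#3 (-2,-8): internal coord -2 + (-8)·λ' = -0.45934; -0.45934 ∉ [-0.1, 1.5) → out
#4 (2,6): internal coord 2 + (6)·λ' = +0.84451; +0.84451 ∈ [-0.1, 1.5) → IN Λ

4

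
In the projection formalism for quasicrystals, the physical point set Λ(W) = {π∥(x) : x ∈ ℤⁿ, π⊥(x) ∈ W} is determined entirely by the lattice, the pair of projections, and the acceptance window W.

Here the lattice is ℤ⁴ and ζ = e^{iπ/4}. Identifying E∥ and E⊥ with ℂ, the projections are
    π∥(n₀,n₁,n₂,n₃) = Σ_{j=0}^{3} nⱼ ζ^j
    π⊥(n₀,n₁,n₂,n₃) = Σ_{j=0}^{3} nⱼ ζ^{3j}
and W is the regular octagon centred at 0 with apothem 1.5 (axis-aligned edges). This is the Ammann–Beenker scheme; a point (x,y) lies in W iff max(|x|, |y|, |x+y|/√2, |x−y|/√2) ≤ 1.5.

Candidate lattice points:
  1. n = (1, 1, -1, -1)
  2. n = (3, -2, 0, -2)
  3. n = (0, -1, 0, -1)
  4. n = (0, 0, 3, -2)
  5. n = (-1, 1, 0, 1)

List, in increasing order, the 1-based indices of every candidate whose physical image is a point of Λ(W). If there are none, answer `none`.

Internal map: ζ^{3j} for j=0..3 gives (1,0), (−√2/2,√2/2), (0,−1), (√2/2,√2/2).
candidate 1: n = (1, 1, -1, -1) → π⊥ ≈ (-0.414214, +1.000000); max(|x|,|y|,|x±y|/√2) = 1.000000 ≤ 1.5 ⇒ ∈ W
candidate 2: n = (3, -2, 0, -2) → π⊥ ≈ (+3.000000, -2.828427); max(|x|,|y|,|x±y|/√2) = 4.121320 > 1.5 ⇒ ∉ W
candidate 3: n = (0, -1, 0, -1) → π⊥ ≈ (+0.000000, -1.414214); max(|x|,|y|,|x±y|/√2) = 1.414214 ≤ 1.5 ⇒ ∈ W
candidate 4: n = (0, 0, 3, -2) → π⊥ ≈ (-1.414214, -4.414214); max(|x|,|y|,|x±y|/√2) = 4.414214 > 1.5 ⇒ ∉ W
candidate 5: n = (-1, 1, 0, 1) → π⊥ ≈ (-1.000000, +1.414214); max(|x|,|y|,|x±y|/√2) = 1.707107 > 1.5 ⇒ ∉ W

1, 3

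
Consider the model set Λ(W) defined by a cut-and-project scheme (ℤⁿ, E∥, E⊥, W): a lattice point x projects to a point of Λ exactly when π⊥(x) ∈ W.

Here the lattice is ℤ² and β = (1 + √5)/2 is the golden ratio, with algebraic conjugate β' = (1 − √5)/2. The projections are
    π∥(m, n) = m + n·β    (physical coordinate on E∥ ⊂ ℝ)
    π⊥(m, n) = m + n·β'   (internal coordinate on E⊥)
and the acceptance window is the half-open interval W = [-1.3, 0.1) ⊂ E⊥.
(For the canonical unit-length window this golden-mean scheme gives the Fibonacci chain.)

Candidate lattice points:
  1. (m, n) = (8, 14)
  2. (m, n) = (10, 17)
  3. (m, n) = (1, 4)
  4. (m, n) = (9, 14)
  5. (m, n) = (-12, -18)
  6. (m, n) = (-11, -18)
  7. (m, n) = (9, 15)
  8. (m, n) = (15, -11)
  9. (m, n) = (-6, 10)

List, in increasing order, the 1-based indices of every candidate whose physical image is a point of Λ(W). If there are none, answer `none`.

1, 2, 5, 7

β' = (1−√5)/2 ≈ -0.618034.
#1 (8,14): internal coord 8 + (14)·β' = -0.652476; -0.652476 ∈ [-1.3, 0.1) → IN Λ
#2 (10,17): internal coord 10 + (17)·β' = -0.506578; -0.506578 ∈ [-1.3, 0.1) → IN Λ
#3 (1,4): internal coord 1 + (4)·β' = -1.472136; -1.472136 ∉ [-1.3, 0.1) → out
#4 (9,14): internal coord 9 + (14)·β' = +0.347524; +0.347524 ∉ [-1.3, 0.1) → out
#5 (-12,-18): internal coord -12 + (-18)·β' = -0.875388; -0.875388 ∈ [-1.3, 0.1) → IN Λ
#6 (-11,-18): internal coord -11 + (-18)·β' = +0.124612; +0.124612 ∉ [-1.3, 0.1) → out
#7 (9,15): internal coord 9 + (15)·β' = -0.270510; -0.270510 ∈ [-1.3, 0.1) → IN Λ
#8 (15,-11): internal coord 15 + (-11)·β' = +21.798374; +21.798374 ∉ [-1.3, 0.1) → out
#9 (-6,10): internal coord -6 + (10)·β' = -12.180340; -12.180340 ∉ [-1.3, 0.1) → out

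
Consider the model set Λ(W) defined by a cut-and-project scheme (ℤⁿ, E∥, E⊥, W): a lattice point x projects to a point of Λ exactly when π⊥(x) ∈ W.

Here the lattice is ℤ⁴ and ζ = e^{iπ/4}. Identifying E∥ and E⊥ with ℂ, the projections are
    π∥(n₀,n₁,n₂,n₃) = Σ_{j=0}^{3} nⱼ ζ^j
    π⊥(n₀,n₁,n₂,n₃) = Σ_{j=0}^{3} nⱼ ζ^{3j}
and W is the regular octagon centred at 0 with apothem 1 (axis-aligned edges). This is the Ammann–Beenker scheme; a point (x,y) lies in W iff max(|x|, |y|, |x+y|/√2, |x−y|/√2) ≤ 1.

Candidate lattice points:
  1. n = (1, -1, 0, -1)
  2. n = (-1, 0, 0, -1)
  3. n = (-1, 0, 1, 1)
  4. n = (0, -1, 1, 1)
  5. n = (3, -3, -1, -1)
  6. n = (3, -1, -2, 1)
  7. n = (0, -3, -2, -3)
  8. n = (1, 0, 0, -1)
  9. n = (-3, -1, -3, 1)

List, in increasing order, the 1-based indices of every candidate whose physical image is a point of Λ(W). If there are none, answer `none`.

π⊥(n) = n₀ + n₁ζ³ + n₂ζ⁶ + n₃ζ⁹ where ζ = e^{iπ/4}.
#1 (1, -1, 0, -1): internal (1.0000, -1.4142); octagon support 1.7071 vs apothem 1 → ∉ W
#2 (-1, 0, 0, -1): internal (-1.7071, -0.7071); octagon support 1.7071 vs apothem 1 → ∉ W
#3 (-1, 0, 1, 1): internal (-0.2929, -0.2929); octagon support 0.4142 vs apothem 1 → ∈ W
#4 (0, -1, 1, 1): internal (1.4142, -1.0000); octagon support 1.7071 vs apothem 1 → ∉ W
#5 (3, -3, -1, -1): internal (4.4142, -1.8284); octagon support 4.4142 vs apothem 1 → ∉ W
#6 (3, -1, -2, 1): internal (4.4142, 2.0000); octagon support 4.5355 vs apothem 1 → ∉ W
#7 (0, -3, -2, -3): internal (0.0000, -2.2426); octagon support 2.2426 vs apothem 1 → ∉ W
#8 (1, 0, 0, -1): internal (0.2929, -0.7071); octagon support 0.7071 vs apothem 1 → ∈ W
#9 (-3, -1, -3, 1): internal (-1.5858, 3.0000); octagon support 3.2426 vs apothem 1 → ∉ W

3, 8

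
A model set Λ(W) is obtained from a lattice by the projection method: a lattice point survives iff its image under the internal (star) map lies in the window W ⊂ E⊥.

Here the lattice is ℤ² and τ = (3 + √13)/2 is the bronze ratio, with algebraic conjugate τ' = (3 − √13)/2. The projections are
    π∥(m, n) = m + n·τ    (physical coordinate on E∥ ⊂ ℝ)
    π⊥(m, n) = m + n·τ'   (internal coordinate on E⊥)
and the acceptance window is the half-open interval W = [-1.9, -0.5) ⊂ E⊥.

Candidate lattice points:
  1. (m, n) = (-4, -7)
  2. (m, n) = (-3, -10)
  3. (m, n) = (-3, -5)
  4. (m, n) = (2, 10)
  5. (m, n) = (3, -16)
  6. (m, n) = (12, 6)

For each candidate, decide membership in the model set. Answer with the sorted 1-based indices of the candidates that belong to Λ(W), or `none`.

τ' = (3−√13)/2 ≈ -0.302776.
#1 (-4,-7): internal coord -4 + (-7)·τ' = -1.880571; -1.880571 ∈ [-1.9, -0.5) → IN Λ
#2 (-3,-10): internal coord -3 + (-10)·τ' = +0.027756; +0.027756 ∉ [-1.9, -0.5) → out
#3 (-3,-5): internal coord -3 + (-5)·τ' = -1.486122; -1.486122 ∈ [-1.9, -0.5) → IN Λ
#4 (2,10): internal coord 2 + (10)·τ' = -1.027756; -1.027756 ∈ [-1.9, -0.5) → IN Λ
#5 (3,-16): internal coord 3 + (-16)·τ' = +7.844410; +7.844410 ∉ [-1.9, -0.5) → out
#6 (12,6): internal coord 12 + (6)·τ' = +10.183346; +10.183346 ∉ [-1.9, -0.5) → out

1, 3, 4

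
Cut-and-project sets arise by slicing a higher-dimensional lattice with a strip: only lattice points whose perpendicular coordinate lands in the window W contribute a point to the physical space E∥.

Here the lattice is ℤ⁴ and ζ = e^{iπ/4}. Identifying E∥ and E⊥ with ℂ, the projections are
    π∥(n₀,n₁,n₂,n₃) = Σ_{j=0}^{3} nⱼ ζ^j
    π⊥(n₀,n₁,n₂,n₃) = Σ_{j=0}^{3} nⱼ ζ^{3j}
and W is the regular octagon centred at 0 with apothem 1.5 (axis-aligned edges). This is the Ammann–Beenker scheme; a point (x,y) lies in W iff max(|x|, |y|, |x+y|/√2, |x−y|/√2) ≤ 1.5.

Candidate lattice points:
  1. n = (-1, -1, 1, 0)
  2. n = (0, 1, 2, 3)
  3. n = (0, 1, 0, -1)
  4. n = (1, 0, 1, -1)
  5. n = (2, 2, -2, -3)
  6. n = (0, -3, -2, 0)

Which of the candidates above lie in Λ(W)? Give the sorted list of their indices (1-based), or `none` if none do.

3

Internal map: ζ^{3j} for j=0..3 gives (1,0), (−√2/2,√2/2), (0,−1), (√2/2,√2/2).
#1 (-1, -1, 1, 0): internal (-0.292893, -1.707107); octagon support 1.707107 vs apothem 1.5 → ∉ W
#2 (0, 1, 2, 3): internal (1.414214, 0.828427); octagon support 1.585786 vs apothem 1.5 → ∉ W
#3 (0, 1, 0, -1): internal (-1.414214, 0.000000); octagon support 1.414214 vs apothem 1.5 → ∈ W
#4 (1, 0, 1, -1): internal (0.292893, -1.707107); octagon support 1.707107 vs apothem 1.5 → ∉ W
#5 (2, 2, -2, -3): internal (-1.535534, 1.292893); octagon support 2.000000 vs apothem 1.5 → ∉ W
#6 (0, -3, -2, 0): internal (2.121320, -0.121320); octagon support 2.121320 vs apothem 1.5 → ∉ W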